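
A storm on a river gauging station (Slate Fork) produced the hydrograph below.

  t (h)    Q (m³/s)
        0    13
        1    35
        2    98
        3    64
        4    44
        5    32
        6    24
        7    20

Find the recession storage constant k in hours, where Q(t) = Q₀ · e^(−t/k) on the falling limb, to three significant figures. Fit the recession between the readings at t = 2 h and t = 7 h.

k ≈ 3.15 h

On the falling limb, Q drops from 98 to 20 m³/s between t = 2 h and t = 7 h (Δt = 5 h).
k = −Δt / ln(Q₂/Q₁) = −5 / ln(20/98) = 3.15 h.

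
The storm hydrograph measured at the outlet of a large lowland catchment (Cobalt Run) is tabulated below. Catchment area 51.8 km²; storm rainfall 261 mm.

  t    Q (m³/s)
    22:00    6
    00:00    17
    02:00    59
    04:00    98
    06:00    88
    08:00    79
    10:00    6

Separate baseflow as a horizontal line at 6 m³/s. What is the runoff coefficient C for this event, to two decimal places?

ΣQ_DR = 311.0 m³/s; V = ΣQ_DR·Δt = 2.239 × 10^6 m³.
Runoff depth d = V / A = 43.23 mm.
C = d / P = 43.23 / 261 = 0.17.

C ≈ 0.17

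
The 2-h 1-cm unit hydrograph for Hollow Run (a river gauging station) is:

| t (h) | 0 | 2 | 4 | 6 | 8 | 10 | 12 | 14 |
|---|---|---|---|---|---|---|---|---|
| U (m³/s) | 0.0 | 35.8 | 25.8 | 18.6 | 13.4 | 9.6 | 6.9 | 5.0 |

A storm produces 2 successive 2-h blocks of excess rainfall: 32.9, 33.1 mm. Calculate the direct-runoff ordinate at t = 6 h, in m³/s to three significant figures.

Q ≈ 147 m³/s

By discrete convolution, Q_j = Σ (P_i / 10 mm) · U_{j−i}.
At t = 6 h (j=3): Q = (32.9/10)·18.6 + (33.1/10)·25.8 = 147 m³/s.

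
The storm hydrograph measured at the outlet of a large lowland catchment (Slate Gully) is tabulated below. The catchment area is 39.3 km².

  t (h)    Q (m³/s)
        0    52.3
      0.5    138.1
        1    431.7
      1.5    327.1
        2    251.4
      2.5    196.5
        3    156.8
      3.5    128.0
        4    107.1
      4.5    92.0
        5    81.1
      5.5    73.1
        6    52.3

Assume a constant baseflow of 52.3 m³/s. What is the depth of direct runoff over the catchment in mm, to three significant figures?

Direct runoff: 0.0, 85.8, 379.4, 274.8, 199.1, 144.2, 104.5, 75.7, 54.8, 39.7, 28.8, 20.8, 0.0 m³/s; ΣQ_DR = 1408 m³/s.
V = ΣQ_DR · Δt = 1408 × 1800 s = 2.534 × 10^6 m³.
Over A = 39.3 km², depth = V / A = 64.5 mm.

d ≈ 64.5 mm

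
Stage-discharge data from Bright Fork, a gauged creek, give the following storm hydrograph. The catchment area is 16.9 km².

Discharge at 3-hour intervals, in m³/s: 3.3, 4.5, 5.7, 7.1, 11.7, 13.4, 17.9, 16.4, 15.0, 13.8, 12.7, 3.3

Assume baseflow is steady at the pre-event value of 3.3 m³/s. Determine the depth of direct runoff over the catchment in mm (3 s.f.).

Direct runoff: 0.0, 1.2, 2.4, 3.8, 8.4, 10.1, 14.6, 13.1, 11.7, 10.5, 9.4, 0.0 m³/s; ΣQ_DR = 85.20 m³/s.
V = ΣQ_DR · Δt = 85.20 × 10800 s = 9.202 × 10^5 m³.
Over A = 16.9 km², depth = V / A = 54.4 mm.

d ≈ 54.4 mm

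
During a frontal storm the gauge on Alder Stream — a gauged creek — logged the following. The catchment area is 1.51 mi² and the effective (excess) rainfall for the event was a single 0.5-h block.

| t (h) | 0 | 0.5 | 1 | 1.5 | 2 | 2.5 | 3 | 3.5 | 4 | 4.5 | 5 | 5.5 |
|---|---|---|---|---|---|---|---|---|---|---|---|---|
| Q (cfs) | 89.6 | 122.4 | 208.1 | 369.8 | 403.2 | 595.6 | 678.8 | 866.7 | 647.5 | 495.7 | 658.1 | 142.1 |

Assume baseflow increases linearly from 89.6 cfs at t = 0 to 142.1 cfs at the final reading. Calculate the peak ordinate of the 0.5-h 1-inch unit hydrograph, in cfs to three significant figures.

U_p ≈ 373 cfs

Direct runoff: 0.00, 28.03, 108.95, 265.88, 294.51, 482.14, 560.56, 743.69, 519.72, 363.15, 520.77, 0.00 cfs; ΣQ_DR = 3887 cfs, peak = 743.69 cfs.
Runoff depth d = ΣQ_DR·Δt / A = 3887 × 1800 / (1.51 mi²) = 1.995 in.
The 1-inch UH is the DRH scaled by (1 in)/d, so U_p = 743.69 × 1/1.995 = 373 cfs.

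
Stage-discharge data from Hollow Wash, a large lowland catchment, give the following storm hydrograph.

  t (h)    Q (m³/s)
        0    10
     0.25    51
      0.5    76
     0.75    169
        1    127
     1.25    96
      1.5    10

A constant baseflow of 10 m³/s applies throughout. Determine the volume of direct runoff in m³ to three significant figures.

V ≈ 4.22 × 10^5 m³

Direct-runoff ordinates (Q − Q_b): 0.0, 41.0, 66.0, 159.0, 117.0, 86.0, 0.0 m³/s.
ΣQ_DR = 469.0 m³/s.
With Δt = 0.25 h = 900 s, V = ΣQ_DR · Δt = 469.0 × 900 = 4.22 × 10^5 m³.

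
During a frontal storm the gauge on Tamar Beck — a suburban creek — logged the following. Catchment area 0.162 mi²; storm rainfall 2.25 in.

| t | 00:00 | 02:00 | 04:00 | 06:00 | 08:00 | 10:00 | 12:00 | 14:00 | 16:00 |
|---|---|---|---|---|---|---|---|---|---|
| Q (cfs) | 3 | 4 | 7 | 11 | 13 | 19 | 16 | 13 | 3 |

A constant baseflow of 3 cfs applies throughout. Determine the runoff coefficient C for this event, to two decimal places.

ΣQ_DR = 62.00 cfs; V = ΣQ_DR·Δt = 4.464 × 10^5 ft³.
Runoff depth d = V / A = 1.186 in.
C = d / P = 1.186 / 2.25 = 0.53.

C ≈ 0.53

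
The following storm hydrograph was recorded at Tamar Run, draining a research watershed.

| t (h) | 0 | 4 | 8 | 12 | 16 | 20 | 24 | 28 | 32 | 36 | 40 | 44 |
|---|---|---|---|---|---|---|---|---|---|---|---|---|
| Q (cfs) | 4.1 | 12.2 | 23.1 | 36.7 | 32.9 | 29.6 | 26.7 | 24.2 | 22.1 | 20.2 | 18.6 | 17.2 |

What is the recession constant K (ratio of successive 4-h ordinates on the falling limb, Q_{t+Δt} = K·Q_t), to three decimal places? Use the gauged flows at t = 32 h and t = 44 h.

Using the recession-limb readings at t = 32 h and t = 44 h: Q falls from 22.1 to 17.2 cfs over 3 intervals.
K = (Q₂/Q₁)^(1/3) = (17.2/22.1)^(1/3) = 0.920.

K ≈ 0.920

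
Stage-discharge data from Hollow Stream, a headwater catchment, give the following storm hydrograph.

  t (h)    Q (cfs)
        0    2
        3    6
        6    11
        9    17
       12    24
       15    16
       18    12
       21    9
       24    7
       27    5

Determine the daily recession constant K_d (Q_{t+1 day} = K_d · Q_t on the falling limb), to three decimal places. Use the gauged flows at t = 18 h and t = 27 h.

Between t = 18 h and t = 27 h the flow falls from 12 to 5 cfs over 3×3 h = 9 h.
Per-interval ratio K = (5/12)^(1/3) = 0.7469; K_d = K^(24/3) = 0.097.

K_d ≈ 0.097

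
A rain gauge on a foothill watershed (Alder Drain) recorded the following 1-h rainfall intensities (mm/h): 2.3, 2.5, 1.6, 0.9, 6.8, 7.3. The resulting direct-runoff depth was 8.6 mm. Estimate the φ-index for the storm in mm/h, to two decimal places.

φ ≈ 2.75 mm/h

Only the 2 blocks with intensity above φ contribute runoff: 6.8, 7.3 mm/h.
Σ(I−φ)·Δt = d  ⇒  (6.8+7.3 − 2φ)·1 = 8.6
φ = (14.10 − 8.6/1) / 2 = 2.75 mm/h.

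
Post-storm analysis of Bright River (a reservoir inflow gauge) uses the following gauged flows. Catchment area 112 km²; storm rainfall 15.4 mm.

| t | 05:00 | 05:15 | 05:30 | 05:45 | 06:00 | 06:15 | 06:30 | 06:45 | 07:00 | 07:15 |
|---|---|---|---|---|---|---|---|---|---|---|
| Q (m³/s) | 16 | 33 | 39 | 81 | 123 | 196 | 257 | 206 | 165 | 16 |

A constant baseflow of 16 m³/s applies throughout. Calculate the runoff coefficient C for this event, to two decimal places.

C ≈ 0.51

ΣQ_DR = 972.0 m³/s; V = ΣQ_DR·Δt = 8.748 × 10^5 m³.
Runoff depth d = V / A = 7.811 mm.
C = d / P = 7.811 / 15.4 = 0.51.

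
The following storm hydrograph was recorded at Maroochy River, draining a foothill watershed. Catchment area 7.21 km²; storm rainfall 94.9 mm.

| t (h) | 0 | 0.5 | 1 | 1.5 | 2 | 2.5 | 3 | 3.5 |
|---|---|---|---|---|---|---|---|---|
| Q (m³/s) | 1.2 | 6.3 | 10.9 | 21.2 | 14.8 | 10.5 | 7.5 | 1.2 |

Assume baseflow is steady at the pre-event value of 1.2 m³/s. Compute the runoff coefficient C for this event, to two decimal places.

ΣQ_DR = 64.00 m³/s; V = ΣQ_DR·Δt = 1.152 × 10^5 m³.
Runoff depth d = V / A = 15.98 mm.
C = d / P = 15.98 / 94.9 = 0.17.

C ≈ 0.17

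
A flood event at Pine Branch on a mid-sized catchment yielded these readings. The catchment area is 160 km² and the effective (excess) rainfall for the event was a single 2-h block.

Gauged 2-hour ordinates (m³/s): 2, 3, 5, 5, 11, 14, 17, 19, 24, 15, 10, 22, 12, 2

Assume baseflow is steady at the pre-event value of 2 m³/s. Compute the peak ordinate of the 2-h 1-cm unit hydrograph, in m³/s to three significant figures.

Direct runoff: 0.0, 1.0, 3.0, 3.0, 9.0, 12.0, 15.0, 17.0, 22.0, 13.0, 8.0, 20.0, 10.0, 0.0 m³/s; ΣQ_DR = 133.0 m³/s, peak = 22.0 m³/s.
Runoff depth d = ΣQ_DR·Δt / A = 133.0 × 7200 / (160 km²) = 5.985 mm.
The 1-cm UH is the DRH scaled by (10 mm)/d, so U_p = 22.0 × 10/5.985 = 36.8 m³/s.

U_p ≈ 36.8 m³/s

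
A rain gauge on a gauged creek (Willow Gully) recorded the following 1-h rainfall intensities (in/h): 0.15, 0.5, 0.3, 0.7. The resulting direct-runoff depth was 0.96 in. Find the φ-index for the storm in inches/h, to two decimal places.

φ ≈ 0.18 in/h

Only the 3 blocks with intensity above φ contribute runoff: 0.5, 0.3, 0.7 in/h.
Σ(I−φ)·Δt = d  ⇒  (0.5+0.3+0.7 − 3φ)·1 = 0.96
φ = (1.500 − 0.96/1) / 3 = 0.18 in/h.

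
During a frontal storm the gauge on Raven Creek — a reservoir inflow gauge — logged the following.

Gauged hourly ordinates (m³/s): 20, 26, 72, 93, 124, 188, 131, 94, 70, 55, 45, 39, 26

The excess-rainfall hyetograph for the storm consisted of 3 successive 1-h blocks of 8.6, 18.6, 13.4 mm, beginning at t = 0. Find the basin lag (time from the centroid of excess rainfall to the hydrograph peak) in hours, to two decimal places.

Centroid of excess rainfall: t_c = Σ P_i·t̄_i / ΣP_i = 1.6182 h (block centres at 0.5, 1.5, 2.5 h).
Hydrograph peak occurs at t = 5 h, so basin lag t_L = 5 − 1.6182 = 3.38 h.

t_L ≈ 3.38 h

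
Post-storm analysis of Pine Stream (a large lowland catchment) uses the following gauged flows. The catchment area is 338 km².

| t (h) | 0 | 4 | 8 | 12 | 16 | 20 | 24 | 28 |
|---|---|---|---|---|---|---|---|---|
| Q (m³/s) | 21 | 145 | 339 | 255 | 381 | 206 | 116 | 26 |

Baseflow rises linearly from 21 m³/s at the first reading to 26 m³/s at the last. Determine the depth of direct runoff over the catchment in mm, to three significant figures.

d ≈ 55.4 mm

Direct runoff: 0.00, 123.29, 316.57, 231.86, 357.14, 181.43, 90.71, 0.00 m³/s; ΣQ_DR = 1301 m³/s.
V = ΣQ_DR · Δt = 1301 × 14400 s = 1.873 × 10^7 m³.
Over A = 338 km², depth = V / A = 55.4 mm.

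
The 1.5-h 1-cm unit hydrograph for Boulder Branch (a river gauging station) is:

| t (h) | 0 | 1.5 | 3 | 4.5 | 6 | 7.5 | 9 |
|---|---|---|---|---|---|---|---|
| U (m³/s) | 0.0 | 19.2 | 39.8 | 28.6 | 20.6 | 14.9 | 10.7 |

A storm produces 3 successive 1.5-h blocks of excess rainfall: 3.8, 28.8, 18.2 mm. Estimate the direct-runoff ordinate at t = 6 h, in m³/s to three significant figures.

By discrete convolution, Q_j = Σ (P_i / 10 mm) · U_{j−i}.
At t = 6 h (j=4): Q = (3.8/10)·20.6 + (28.8/10)·28.6 + (18.2/10)·39.8 = 163 m³/s.

Q ≈ 163 m³/s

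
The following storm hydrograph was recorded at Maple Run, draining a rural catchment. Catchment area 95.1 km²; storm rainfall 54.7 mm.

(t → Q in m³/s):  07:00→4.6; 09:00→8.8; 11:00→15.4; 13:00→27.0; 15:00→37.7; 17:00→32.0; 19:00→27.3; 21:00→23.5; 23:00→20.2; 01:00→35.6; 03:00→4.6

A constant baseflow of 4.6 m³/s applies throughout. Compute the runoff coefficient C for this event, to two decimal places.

ΣQ_DR = 186.1 m³/s; V = ΣQ_DR·Δt = 1.340 × 10^6 m³.
Runoff depth d = V / A = 14.09 mm.
C = d / P = 14.09 / 54.7 = 0.26.

C ≈ 0.26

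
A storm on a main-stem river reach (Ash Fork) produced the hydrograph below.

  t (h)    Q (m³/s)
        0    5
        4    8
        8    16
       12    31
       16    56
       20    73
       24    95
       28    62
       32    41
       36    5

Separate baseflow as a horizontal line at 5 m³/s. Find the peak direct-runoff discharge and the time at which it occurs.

Subtracting baseflow gives direct-runoff ordinates: 0.0, 3.0, 11.0, 26.0, 51.0, 68.0, 90.0, 57.0, 36.0, 0.0 m³/s.
The maximum is 90.0 m³/s, occurring at the reading for t = 24 h.

Q_p = 90.0 m³/s at t = 24 h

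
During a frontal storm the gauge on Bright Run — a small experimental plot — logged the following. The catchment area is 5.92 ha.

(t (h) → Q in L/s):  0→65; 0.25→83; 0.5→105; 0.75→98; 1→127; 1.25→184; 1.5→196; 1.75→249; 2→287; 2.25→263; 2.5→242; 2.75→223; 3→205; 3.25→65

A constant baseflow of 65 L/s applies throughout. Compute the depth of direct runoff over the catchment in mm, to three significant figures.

d ≈ 22.5 mm

Direct runoff: 0.0, 18.0, 40.0, 33.0, 62.0, 119.0, 131.0, 184.0, 222.0, 198.0, 177.0, 158.0, 140.0, 0.0 L/s; ΣQ_DR = 1482 L/s.
V = ΣQ_DR · Δt = 1482 × 900 s = 1.334 × 10^6 L.
Over A = 5.92 ha, depth = V / A = 22.5 mm.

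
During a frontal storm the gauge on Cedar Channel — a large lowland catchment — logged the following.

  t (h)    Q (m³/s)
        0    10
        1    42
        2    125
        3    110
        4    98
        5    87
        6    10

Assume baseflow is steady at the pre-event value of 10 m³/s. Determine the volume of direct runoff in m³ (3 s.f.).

V ≈ 1.48 × 10^6 m³

Direct-runoff ordinates (Q − Q_b): 0.0, 32.0, 115.0, 100.0, 88.0, 77.0, 0.0 m³/s.
ΣQ_DR = 412.0 m³/s.
With Δt = 1 h = 3600 s, V = ΣQ_DR · Δt = 412.0 × 3600 = 1.48 × 10^6 m³.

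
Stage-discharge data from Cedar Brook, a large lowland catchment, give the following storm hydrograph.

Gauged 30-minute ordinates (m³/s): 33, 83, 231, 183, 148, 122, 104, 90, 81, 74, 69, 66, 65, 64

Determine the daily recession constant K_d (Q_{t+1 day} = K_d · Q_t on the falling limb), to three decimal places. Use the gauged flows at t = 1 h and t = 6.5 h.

K_d ≈ 0.004

Between t = 1 h and t = 6.5 h the flow falls from 231 to 64 m³/s over 11×0.5 h = 5.5 h.
Per-interval ratio K = (64/231)^(1/11) = 0.8899; K_d = K^(24/0.5) = 0.004.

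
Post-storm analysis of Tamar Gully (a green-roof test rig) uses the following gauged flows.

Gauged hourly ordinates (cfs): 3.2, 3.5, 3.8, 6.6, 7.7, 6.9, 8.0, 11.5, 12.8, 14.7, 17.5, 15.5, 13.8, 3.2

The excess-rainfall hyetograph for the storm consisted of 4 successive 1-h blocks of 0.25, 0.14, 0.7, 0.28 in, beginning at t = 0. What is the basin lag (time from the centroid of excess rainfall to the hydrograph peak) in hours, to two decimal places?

t_L ≈ 7.76 h

Centroid of excess rainfall: t_c = Σ P_i·t̄_i / ΣP_i = 2.2372 h (block centres at 0.5, 1.5, 2.5, 3.5 h).
Hydrograph peak occurs at t = 10 h, so basin lag t_L = 10 − 2.2372 = 7.76 h.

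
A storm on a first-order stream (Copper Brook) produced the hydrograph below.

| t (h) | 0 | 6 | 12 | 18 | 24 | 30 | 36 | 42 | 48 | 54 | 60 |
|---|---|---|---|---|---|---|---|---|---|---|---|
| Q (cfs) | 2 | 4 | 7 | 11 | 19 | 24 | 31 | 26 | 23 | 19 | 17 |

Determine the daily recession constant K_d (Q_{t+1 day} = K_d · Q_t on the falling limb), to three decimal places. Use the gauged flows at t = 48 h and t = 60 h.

Between t = 48 h and t = 60 h the flow falls from 23 to 17 cfs over 2×6 h = 12 h.
Per-interval ratio K = (17/23)^(1/2) = 0.8597; K_d = K^(24/6) = 0.546.

K_d ≈ 0.546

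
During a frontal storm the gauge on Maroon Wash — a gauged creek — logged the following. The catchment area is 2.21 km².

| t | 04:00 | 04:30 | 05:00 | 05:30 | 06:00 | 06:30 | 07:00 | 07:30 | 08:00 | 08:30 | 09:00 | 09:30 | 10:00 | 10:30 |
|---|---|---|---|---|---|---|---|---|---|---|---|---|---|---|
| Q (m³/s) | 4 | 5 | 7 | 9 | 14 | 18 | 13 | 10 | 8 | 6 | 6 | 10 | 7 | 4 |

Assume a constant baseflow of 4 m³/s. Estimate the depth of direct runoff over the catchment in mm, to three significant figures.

Direct runoff: 0.0, 1.0, 3.0, 5.0, 10.0, 14.0, 9.0, 6.0, 4.0, 2.0, 2.0, 6.0, 3.0, 0.0 m³/s; ΣQ_DR = 65.00 m³/s.
V = ΣQ_DR · Δt = 65.00 × 1800 s = 1.170 × 10^5 m³.
Over A = 2.21 km², depth = V / A = 52.9 mm.

d ≈ 52.9 mm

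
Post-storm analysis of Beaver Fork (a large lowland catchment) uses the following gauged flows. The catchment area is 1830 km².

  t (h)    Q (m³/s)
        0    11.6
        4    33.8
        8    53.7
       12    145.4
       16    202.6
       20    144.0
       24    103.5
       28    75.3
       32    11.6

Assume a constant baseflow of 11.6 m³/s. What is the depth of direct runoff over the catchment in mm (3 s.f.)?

d ≈ 5.33 mm

Direct runoff: 0.0, 22.2, 42.1, 133.8, 191.0, 132.4, 91.9, 63.7, 0.0 m³/s; ΣQ_DR = 677.1 m³/s.
V = ΣQ_DR · Δt = 677.1 × 14400 s = 9.750 × 10^6 m³.
Over A = 1830 km², depth = V / A = 5.33 mm.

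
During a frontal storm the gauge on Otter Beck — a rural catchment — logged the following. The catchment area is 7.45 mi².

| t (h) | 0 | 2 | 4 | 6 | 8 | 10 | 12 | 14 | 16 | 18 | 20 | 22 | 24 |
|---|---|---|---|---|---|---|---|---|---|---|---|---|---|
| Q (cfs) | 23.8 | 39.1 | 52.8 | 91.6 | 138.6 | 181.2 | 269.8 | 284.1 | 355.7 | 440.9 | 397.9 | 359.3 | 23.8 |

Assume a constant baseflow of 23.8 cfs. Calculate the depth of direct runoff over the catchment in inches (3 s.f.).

d ≈ 0.977 in

Direct runoff: 0.0, 15.3, 29.0, 67.8, 114.8, 157.4, 246.0, 260.3, 331.9, 417.1, 374.1, 335.5, 0.0 cfs; ΣQ_DR = 2349 cfs.
V = ΣQ_DR · Δt = 2349 × 7200 s = 1.691 × 10^7 ft³.
Over A = 7.45 mi², depth = V / A = 0.977 in.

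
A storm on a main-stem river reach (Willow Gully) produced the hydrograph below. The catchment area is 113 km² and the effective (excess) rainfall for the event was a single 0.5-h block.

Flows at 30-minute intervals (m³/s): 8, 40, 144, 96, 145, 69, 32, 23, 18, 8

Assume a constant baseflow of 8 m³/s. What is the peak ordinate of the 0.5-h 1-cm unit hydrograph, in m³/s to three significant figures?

U_p ≈ 171 m³/s

Direct runoff: 0.0, 32.0, 136.0, 88.0, 137.0, 61.0, 24.0, 15.0, 10.0, 0.0 m³/s; ΣQ_DR = 503.0 m³/s, peak = 137.0 m³/s.
Runoff depth d = ΣQ_DR·Δt / A = 503.0 × 1800 / (113 km²) = 8.012 mm.
The 1-cm UH is the DRH scaled by (10 mm)/d, so U_p = 137.0 × 10/8.012 = 171 m³/s.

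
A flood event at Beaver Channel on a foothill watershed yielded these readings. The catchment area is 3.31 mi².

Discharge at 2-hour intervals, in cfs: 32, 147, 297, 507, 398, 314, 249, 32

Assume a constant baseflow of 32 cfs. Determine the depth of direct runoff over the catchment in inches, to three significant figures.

Direct runoff: 0.0, 115.0, 265.0, 475.0, 366.0, 282.0, 217.0, 0.0 cfs; ΣQ_DR = 1720 cfs.
V = ΣQ_DR · Δt = 1720 × 7200 s = 1.238 × 10^7 ft³.
Over A = 3.31 mi², depth = V / A = 1.61 in.

d ≈ 1.61 in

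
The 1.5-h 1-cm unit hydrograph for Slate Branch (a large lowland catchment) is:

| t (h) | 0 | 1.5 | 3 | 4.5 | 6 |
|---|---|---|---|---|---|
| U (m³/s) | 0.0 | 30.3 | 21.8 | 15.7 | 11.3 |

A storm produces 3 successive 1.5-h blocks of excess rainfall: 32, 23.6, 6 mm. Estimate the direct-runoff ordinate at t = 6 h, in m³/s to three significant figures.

Q ≈ 86.3 m³/s

By discrete convolution, Q_j = Σ (P_i / 10 mm) · U_{j−i}.
At t = 6 h (j=4): Q = (32/10)·11.3 + (23.6/10)·15.7 + (6/10)·21.8 = 86.3 m³/s.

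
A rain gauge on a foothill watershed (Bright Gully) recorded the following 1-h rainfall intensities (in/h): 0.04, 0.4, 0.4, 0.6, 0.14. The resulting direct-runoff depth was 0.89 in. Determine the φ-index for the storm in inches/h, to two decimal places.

Only the 3 blocks with intensity above φ contribute runoff: 0.4, 0.4, 0.6 in/h.
Σ(I−φ)·Δt = d  ⇒  (0.4+0.4+0.6 − 3φ)·1 = 0.89
φ = (1.400 − 0.89/1) / 3 = 0.17 in/h.

φ ≈ 0.17 in/h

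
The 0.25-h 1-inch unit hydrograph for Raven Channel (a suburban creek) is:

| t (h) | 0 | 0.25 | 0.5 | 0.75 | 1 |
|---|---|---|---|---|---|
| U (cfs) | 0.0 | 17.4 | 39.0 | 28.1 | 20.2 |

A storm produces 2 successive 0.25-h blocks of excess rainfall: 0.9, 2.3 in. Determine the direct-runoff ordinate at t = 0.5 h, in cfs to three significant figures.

By discrete convolution, Q_j = Σ (P_i / 1 in) · U_{j−i}.
At t = 0.5 h (j=2): Q = (0.9/1)·39.0 + (2.3/1)·17.4 = 75.1 cfs.

Q ≈ 75.1 cfs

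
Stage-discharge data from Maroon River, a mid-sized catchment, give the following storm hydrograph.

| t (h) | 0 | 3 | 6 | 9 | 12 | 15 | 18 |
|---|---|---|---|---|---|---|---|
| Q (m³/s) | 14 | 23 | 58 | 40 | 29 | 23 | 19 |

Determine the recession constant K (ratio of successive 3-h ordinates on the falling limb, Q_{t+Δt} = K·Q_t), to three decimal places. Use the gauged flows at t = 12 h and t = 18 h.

Using the recession-limb readings at t = 12 h and t = 18 h: Q falls from 29 to 19 m³/s over 2 intervals.
K = (Q₂/Q₁)^(1/2) = (19/29)^(1/2) = 0.809.

K ≈ 0.809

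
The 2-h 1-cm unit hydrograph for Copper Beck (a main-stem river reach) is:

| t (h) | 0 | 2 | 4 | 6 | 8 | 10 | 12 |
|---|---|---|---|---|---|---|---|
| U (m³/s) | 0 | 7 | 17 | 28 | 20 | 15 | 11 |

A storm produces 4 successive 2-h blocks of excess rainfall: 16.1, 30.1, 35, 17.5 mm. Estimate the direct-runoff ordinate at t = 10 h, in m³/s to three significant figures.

Q ≈ 212 m³/s

By discrete convolution, Q_j = Σ (P_i / 10 mm) · U_{j−i}.
At t = 10 h (j=5): Q = (16.1/10)·15 + (30.1/10)·20 + (35/10)·28 + (17.5/10)·17 = 212 m³/s.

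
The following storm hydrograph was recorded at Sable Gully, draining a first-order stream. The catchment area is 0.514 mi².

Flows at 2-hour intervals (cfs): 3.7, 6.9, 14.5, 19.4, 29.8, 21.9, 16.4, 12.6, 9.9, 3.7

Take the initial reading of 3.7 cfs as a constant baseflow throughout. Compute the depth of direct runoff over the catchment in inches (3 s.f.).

d ≈ 0.614 in

Direct runoff: 0.0, 3.2, 10.8, 15.7, 26.1, 18.2, 12.7, 8.9, 6.2, 0.0 cfs; ΣQ_DR = 101.8 cfs.
V = ΣQ_DR · Δt = 101.8 × 7200 s = 7.330 × 10^5 ft³.
Over A = 0.514 mi², depth = V / A = 0.614 in.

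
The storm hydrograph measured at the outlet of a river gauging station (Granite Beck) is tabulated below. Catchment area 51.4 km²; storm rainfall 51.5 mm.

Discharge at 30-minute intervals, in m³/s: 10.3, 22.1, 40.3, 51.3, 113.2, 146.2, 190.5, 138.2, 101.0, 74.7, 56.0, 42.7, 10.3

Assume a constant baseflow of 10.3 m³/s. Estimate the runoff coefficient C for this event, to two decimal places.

ΣQ_DR = 862.9 m³/s; V = ΣQ_DR·Δt = 1.553 × 10^6 m³.
Runoff depth d = V / A = 30.22 mm.
C = d / P = 30.22 / 51.5 = 0.59.

C ≈ 0.59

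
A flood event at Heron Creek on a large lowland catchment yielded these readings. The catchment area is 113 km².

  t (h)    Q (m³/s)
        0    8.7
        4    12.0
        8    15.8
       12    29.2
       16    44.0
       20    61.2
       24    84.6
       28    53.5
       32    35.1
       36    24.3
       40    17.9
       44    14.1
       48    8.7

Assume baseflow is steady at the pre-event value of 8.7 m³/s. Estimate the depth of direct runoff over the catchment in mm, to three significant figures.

Direct runoff: 0.0, 3.3, 7.1, 20.5, 35.3, 52.5, 75.9, 44.8, 26.4, 15.6, 9.2, 5.4, 0.0 m³/s; ΣQ_DR = 296.0 m³/s.
V = ΣQ_DR · Δt = 296.0 × 14400 s = 4.262 × 10^6 m³.
Over A = 113 km², depth = V / A = 37.7 mm.

d ≈ 37.7 mm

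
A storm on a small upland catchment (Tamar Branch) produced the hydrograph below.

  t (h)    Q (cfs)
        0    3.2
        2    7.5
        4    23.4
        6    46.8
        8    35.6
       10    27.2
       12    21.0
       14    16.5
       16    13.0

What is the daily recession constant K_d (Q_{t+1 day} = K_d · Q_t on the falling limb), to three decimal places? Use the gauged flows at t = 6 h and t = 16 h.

K_d ≈ 0.046

Between t = 6 h and t = 16 h the flow falls from 46.8 to 13.0 cfs over 5×2 h = 10 h.
Per-interval ratio K = (13.0/46.8)^(1/5) = 0.7740; K_d = K^(24/2) = 0.046.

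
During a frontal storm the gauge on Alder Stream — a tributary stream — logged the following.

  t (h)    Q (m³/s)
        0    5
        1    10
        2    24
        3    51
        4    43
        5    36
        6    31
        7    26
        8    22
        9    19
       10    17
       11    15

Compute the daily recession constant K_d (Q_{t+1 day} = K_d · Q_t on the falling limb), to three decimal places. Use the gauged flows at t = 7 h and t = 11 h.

K_d ≈ 0.037

Between t = 7 h and t = 11 h the flow falls from 26 to 15 m³/s over 4×1 h = 4 h.
Per-interval ratio K = (15/26)^(1/4) = 0.8715; K_d = K^(24/1) = 0.037.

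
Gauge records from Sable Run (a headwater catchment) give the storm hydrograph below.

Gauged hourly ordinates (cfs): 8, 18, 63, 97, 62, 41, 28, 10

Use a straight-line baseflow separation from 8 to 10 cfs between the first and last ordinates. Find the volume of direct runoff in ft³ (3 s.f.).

V ≈ 9.18 × 10^5 ft³

Direct-runoff ordinates (Q − Q_b): 0.00, 9.71, 54.43, 88.14, 52.86, 31.57, 18.29, 0.00 cfs.
ΣQ_DR = 255.0 cfs.
With Δt = 1 h = 3600 s, V = ΣQ_DR · Δt = 255.0 × 3600 = 9.18 × 10^5 ft³.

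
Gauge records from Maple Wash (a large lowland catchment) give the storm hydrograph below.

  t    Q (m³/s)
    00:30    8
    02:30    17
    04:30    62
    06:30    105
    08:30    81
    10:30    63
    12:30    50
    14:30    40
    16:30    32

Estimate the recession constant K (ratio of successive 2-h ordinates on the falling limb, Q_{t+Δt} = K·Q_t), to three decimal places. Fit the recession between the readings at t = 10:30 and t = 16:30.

Using the recession-limb readings at t = 10:30 and t = 16:30: Q falls from 63 to 32 m³/s over 3 intervals.
K = (Q₂/Q₁)^(1/3) = (32/63)^(1/3) = 0.798.

K ≈ 0.798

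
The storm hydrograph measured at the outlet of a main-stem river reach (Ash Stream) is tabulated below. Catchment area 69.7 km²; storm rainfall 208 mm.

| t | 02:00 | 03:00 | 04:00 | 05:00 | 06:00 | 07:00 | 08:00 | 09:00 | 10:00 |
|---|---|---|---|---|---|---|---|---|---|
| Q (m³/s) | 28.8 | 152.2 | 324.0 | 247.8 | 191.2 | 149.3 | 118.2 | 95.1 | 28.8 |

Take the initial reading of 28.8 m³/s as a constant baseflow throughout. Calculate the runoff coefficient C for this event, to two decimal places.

C ≈ 0.27

ΣQ_DR = 1076 m³/s; V = ΣQ_DR·Δt = 3.874 × 10^6 m³.
Runoff depth d = V / A = 55.59 mm.
C = d / P = 55.59 / 208 = 0.27.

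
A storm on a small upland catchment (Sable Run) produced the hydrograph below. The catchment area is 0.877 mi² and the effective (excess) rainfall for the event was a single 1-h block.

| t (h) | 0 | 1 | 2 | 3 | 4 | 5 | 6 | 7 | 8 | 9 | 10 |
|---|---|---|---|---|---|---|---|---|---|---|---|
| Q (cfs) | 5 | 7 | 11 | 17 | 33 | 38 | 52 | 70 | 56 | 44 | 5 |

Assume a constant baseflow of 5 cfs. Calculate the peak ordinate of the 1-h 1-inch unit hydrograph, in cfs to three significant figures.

Direct runoff: 0.0, 2.0, 6.0, 12.0, 28.0, 33.0, 47.0, 65.0, 51.0, 39.0, 0.0 cfs; ΣQ_DR = 283.0 cfs, peak = 65.0 cfs.
Runoff depth d = ΣQ_DR·Δt / A = 283.0 × 3600 / (0.877 mi²) = 0.5000 in.
The 1-inch UH is the DRH scaled by (1 in)/d, so U_p = 65.0 × 1/0.5000 = 130 cfs.

U_p ≈ 130 cfs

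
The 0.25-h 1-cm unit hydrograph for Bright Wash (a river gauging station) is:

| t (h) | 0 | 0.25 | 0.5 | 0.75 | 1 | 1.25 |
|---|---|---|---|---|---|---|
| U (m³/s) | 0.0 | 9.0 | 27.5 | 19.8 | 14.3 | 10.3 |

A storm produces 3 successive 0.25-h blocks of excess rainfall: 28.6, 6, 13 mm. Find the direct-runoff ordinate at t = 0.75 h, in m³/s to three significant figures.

By discrete convolution, Q_j = Σ (P_i / 10 mm) · U_{j−i}.
At t = 0.75 h (j=3): Q = (28.6/10)·19.8 + (6/10)·27.5 + (13/10)·9.0 = 84.8 m³/s.

Q ≈ 84.8 m³/s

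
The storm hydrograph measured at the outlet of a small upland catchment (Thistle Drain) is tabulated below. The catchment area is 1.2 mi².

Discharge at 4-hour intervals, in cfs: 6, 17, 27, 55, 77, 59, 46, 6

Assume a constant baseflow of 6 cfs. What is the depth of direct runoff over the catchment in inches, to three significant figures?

d ≈ 1.27 in

Direct runoff: 0.0, 11.0, 21.0, 49.0, 71.0, 53.0, 40.0, 0.0 cfs; ΣQ_DR = 245.0 cfs.
V = ΣQ_DR · Δt = 245.0 × 14400 s = 3.528 × 10^6 ft³.
Over A = 1.2 mi², depth = V / A = 1.27 in.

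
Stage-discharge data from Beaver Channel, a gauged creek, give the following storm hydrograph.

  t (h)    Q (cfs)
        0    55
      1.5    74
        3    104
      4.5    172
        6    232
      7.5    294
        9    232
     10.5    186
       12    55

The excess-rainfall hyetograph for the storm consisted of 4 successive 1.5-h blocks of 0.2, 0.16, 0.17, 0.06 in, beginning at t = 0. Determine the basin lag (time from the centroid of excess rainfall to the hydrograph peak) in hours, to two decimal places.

Centroid of excess rainfall: t_c = Σ P_i·t̄_i / ΣP_i = 2.4788 h (block centres at 0.75, 2.25, 3.75, 5.25 h).
Hydrograph peak occurs at t = 7.5 h, so basin lag t_L = 7.5 − 2.4788 = 5.02 h.

t_L ≈ 5.02 h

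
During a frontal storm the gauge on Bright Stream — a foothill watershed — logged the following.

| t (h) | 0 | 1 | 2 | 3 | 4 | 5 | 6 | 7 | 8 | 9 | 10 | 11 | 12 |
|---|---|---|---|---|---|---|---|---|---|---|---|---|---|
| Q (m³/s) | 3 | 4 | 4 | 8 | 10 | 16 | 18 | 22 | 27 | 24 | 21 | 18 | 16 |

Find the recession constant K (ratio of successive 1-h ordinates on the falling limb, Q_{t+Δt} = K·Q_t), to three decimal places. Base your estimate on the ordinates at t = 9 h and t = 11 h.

K ≈ 0.866

Using the recession-limb readings at t = 9 h and t = 11 h: Q falls from 24 to 18 m³/s over 2 intervals.
K = (Q₂/Q₁)^(1/2) = (18/24)^(1/2) = 0.866.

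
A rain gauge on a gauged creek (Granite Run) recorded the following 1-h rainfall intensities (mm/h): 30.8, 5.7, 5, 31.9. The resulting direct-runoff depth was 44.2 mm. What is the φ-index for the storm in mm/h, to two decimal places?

φ ≈ 9.25 mm/h

Only the 2 blocks with intensity above φ contribute runoff: 30.8, 31.9 mm/h.
Σ(I−φ)·Δt = d  ⇒  (30.8+31.9 − 2φ)·1 = 44.2
φ = (62.70 − 44.2/1) / 2 = 9.25 mm/h.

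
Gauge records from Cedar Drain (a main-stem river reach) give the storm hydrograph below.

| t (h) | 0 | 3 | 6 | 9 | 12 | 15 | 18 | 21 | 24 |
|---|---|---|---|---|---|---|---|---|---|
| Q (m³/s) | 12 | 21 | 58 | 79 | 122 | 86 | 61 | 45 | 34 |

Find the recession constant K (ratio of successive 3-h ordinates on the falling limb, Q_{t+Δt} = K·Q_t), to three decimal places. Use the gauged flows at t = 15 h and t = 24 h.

K ≈ 0.734

Using the recession-limb readings at t = 15 h and t = 24 h: Q falls from 86 to 34 m³/s over 3 intervals.
K = (Q₂/Q₁)^(1/3) = (34/86)^(1/3) = 0.734.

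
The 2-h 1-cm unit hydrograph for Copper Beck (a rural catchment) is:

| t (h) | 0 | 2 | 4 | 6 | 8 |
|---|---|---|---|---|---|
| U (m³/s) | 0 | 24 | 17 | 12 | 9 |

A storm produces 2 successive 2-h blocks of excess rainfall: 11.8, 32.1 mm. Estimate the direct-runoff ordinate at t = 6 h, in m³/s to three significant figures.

By discrete convolution, Q_j = Σ (P_i / 10 mm) · U_{j−i}.
At t = 6 h (j=3): Q = (11.8/10)·12 + (32.1/10)·17 = 68.7 m³/s.

Q ≈ 68.7 m³/s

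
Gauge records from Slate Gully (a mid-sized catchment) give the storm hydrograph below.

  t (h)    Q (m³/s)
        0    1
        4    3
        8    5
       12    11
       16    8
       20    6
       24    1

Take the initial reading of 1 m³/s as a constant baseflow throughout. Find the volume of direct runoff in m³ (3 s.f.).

V ≈ 4.03 × 10^5 m³

Direct-runoff ordinates (Q − Q_b): 0.0, 2.0, 4.0, 10.0, 7.0, 5.0, 0.0 m³/s.
ΣQ_DR = 28.00 m³/s.
With Δt = 4 h = 14400 s, V = ΣQ_DR · Δt = 28.00 × 14400 = 4.03 × 10^5 m³.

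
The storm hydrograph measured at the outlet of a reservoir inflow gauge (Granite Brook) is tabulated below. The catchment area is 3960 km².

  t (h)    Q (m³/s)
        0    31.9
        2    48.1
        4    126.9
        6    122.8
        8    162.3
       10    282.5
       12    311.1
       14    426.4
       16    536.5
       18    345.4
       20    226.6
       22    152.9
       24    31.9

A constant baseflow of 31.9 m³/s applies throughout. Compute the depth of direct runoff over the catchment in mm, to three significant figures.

d ≈ 4.35 mm

Direct runoff: 0.0, 16.2, 95.0, 90.9, 130.4, 250.6, 279.2, 394.5, 504.6, 313.5, 194.7, 121.0, 0.0 m³/s; ΣQ_DR = 2391 m³/s.
V = ΣQ_DR · Δt = 2391 × 7200 s = 1.721 × 10^7 m³.
Over A = 3960 km², depth = V / A = 4.35 mm.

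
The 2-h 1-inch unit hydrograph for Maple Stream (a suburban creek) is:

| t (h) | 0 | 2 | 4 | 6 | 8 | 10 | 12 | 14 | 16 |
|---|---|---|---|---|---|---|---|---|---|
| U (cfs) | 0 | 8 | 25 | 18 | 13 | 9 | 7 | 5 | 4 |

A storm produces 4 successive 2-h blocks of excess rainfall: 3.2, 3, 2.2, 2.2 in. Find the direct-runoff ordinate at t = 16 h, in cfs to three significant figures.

By discrete convolution, Q_j = Σ (P_i / 1 in) · U_{j−i}.
At t = 16 h (j=8): Q = (3.2/1)·4 + (3/1)·5 + (2.2/1)·7 + (2.2/1)·9 = 63.0 cfs.

Q ≈ 63.0 cfs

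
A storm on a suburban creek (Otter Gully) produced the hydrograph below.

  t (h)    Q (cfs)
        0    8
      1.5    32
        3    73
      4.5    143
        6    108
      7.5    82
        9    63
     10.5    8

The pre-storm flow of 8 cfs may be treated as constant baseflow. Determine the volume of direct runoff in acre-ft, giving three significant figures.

V ≈ 56.2 acre-ft

Direct-runoff ordinates (Q − Q_b): 0.0, 24.0, 65.0, 135.0, 100.0, 74.0, 55.0, 0.0 cfs.
ΣQ_DR = 453.0 cfs.
With Δt = 1.5 h = 5400 s, V = ΣQ_DR · Δt = 453.0 × 5400 = 2.45 × 10^6 ft³ = 56.2 acre-ft.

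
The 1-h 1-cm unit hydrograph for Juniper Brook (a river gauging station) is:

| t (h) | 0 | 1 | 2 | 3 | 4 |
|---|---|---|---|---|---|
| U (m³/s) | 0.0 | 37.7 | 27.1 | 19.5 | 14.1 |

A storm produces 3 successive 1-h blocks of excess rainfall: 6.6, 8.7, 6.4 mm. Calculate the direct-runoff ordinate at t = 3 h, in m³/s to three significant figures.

By discrete convolution, Q_j = Σ (P_i / 10 mm) · U_{j−i}.
At t = 3 h (j=3): Q = (6.6/10)·19.5 + (8.7/10)·27.1 + (6.4/10)·37.7 = 60.6 m³/s.

Q ≈ 60.6 m³/s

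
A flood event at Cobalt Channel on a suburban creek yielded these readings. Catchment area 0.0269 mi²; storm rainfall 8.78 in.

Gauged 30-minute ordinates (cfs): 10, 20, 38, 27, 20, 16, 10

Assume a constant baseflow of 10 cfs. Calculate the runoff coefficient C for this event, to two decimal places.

ΣQ_DR = 71.00 cfs; V = ΣQ_DR·Δt = 1.278 × 10^5 ft³.
Runoff depth d = V / A = 2.045 in.
C = d / P = 2.045 / 8.78 = 0.23.

C ≈ 0.23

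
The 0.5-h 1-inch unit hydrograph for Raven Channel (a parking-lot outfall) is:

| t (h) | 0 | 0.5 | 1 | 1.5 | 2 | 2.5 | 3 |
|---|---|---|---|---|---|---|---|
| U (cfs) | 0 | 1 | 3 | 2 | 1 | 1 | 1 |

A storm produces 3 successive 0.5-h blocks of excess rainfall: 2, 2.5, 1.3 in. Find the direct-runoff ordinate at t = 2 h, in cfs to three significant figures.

Q ≈ 10.9 cfs

By discrete convolution, Q_j = Σ (P_i / 1 in) · U_{j−i}.
At t = 2 h (j=4): Q = (2/1)·1 + (2.5/1)·2 + (1.3/1)·3 = 10.9 cfs.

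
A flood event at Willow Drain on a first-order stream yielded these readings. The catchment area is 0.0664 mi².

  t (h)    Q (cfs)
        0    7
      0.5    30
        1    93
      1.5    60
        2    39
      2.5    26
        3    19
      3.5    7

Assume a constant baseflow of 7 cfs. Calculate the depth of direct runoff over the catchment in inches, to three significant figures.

Direct runoff: 0.0, 23.0, 86.0, 53.0, 32.0, 19.0, 12.0, 0.0 cfs; ΣQ_DR = 225.0 cfs.
V = ΣQ_DR · Δt = 225.0 × 1800 s = 4.050 × 10^5 ft³.
Over A = 0.0664 mi², depth = V / A = 2.63 in.

d ≈ 2.63 in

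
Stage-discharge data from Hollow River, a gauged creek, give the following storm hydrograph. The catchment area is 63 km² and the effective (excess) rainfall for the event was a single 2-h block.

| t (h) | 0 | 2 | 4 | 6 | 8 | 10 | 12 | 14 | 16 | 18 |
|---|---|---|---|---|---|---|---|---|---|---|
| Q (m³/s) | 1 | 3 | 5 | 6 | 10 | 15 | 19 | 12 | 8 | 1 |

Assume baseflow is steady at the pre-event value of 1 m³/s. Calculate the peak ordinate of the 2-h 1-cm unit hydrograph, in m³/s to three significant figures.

U_p ≈ 22.5 m³/s

Direct runoff: 0.0, 2.0, 4.0, 5.0, 9.0, 14.0, 18.0, 11.0, 7.0, 0.0 m³/s; ΣQ_DR = 70.00 m³/s, peak = 18.0 m³/s.
Runoff depth d = ΣQ_DR·Δt / A = 70.00 × 7200 / (63 km²) = 8.000 mm.
The 1-cm UH is the DRH scaled by (10 mm)/d, so U_p = 18.0 × 10/8.000 = 22.5 m³/s.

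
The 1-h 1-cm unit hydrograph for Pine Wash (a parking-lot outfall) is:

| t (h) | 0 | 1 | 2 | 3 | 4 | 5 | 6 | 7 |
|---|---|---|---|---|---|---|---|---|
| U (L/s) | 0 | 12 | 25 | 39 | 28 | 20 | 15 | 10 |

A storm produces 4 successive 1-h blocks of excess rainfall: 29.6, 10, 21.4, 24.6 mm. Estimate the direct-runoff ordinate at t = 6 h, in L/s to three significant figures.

Q ≈ 220 L/s

By discrete convolution, Q_j = Σ (P_i / 10 mm) · U_{j−i}.
At t = 6 h (j=6): Q = (29.6/10)·15 + (10/10)·20 + (21.4/10)·28 + (24.6/10)·39 = 220 L/s.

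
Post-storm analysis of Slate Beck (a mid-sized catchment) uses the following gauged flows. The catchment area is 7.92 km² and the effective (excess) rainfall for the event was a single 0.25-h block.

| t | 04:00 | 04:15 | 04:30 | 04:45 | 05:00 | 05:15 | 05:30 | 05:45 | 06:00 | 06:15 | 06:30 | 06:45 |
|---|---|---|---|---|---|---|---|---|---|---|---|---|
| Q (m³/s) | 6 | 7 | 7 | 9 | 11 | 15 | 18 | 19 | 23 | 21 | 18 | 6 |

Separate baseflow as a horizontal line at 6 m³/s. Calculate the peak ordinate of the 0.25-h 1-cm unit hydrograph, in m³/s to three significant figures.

U_p ≈ 17.0 m³/s

Direct runoff: 0.0, 1.0, 1.0, 3.0, 5.0, 9.0, 12.0, 13.0, 17.0, 15.0, 12.0, 0.0 m³/s; ΣQ_DR = 88.00 m³/s, peak = 17.0 m³/s.
Runoff depth d = ΣQ_DR·Δt / A = 88.00 × 900 / (7.92 km²) = 10.00 mm.
The 1-cm UH is the DRH scaled by (10 mm)/d, so U_p = 17.0 × 10/10.00 = 17.0 m³/s.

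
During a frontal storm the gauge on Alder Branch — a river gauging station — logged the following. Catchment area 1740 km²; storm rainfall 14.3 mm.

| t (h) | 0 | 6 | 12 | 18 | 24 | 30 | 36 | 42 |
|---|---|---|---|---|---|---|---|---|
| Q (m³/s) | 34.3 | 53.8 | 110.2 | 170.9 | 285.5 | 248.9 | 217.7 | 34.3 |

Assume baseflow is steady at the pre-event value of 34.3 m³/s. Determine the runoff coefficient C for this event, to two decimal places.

C ≈ 0.76

ΣQ_DR = 881.2 m³/s; V = ΣQ_DR·Δt = 1.903 × 10^7 m³.
Runoff depth d = V / A = 10.94 mm.
C = d / P = 10.94 / 14.3 = 0.76.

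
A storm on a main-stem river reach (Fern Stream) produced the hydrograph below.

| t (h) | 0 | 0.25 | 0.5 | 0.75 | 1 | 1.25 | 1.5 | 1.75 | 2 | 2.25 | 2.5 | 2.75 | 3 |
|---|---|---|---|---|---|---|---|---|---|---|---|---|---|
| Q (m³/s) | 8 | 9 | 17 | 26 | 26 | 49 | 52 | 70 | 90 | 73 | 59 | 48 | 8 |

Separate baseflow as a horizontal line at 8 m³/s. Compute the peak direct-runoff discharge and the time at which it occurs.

Q_p = 82.0 m³/s at t = 2 h

Subtracting baseflow gives direct-runoff ordinates: 0.0, 1.0, 9.0, 18.0, 18.0, 41.0, 44.0, 62.0, 82.0, 65.0, 51.0, 40.0, 0.0 m³/s.
The maximum is 82.0 m³/s, occurring at the reading for t = 2 h.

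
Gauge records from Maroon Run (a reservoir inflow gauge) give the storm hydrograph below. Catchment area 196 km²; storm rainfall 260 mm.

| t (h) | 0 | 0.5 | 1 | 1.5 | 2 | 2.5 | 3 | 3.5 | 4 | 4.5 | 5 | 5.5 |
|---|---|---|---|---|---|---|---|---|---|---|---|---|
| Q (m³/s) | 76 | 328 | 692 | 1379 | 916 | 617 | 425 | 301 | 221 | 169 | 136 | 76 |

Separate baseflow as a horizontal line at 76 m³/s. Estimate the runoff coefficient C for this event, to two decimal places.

ΣQ_DR = 4424 m³/s; V = ΣQ_DR·Δt = 7.963 × 10^6 m³.
Runoff depth d = V / A = 40.63 mm.
C = d / P = 40.63 / 260 = 0.16.

C ≈ 0.16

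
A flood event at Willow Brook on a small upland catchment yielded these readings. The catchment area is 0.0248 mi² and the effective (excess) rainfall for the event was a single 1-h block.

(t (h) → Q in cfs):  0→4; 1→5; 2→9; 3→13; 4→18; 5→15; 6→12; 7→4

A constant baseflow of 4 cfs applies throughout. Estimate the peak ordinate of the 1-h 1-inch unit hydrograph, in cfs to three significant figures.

U_p ≈ 4.67 cfs

Direct runoff: 0.0, 1.0, 5.0, 9.0, 14.0, 11.0, 8.0, 0.0 cfs; ΣQ_DR = 48.00 cfs, peak = 14.0 cfs.
Runoff depth d = ΣQ_DR·Δt / A = 48.00 × 3600 / (0.0248 mi²) = 2.999 in.
The 1-inch UH is the DRH scaled by (1 in)/d, so U_p = 14.0 × 1/2.999 = 4.67 cfs.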